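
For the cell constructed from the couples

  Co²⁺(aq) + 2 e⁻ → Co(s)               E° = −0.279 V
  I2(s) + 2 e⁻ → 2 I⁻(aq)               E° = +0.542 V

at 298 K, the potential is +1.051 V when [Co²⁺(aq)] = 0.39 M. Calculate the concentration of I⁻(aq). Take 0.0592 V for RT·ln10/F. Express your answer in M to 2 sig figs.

With I₂/I⁻ at the cathode and Co²⁺/Co at the anode, E°cell = +0.542 − (−0.279) = +0.821 V (n = 2).
From the Nernst equation, log Q = n(E° − E)/0.0592 = 2·(+0.821 − (+1.051))/0.0592 = −7.770.
The balanced reaction is I2(s) + Co(s) → 2 I⁻(aq) + Co²⁺(aq), so Q = [I⁻(aq)]^2·[Co²⁺(aq)].
Substituting the known concentrations and solving, log [I⁻(aq)] = −3.681 and [I⁻(aq)] = 0.00021 M.

0.00021 M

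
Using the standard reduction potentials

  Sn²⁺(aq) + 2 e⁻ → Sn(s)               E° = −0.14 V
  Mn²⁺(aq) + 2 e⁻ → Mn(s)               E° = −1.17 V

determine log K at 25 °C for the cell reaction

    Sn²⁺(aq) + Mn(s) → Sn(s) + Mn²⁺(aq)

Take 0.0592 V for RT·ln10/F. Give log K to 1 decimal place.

log K = 34.8

The Sn²⁺/Sn couple is reduced (cathode); E°cell = −0.14 − (−1.17) = +1.03 V with n = 2.
At equilibrium E = 0, so log K = nE°cell / 0.0592 = (2)(+1.03) / 0.0592 = 34.8.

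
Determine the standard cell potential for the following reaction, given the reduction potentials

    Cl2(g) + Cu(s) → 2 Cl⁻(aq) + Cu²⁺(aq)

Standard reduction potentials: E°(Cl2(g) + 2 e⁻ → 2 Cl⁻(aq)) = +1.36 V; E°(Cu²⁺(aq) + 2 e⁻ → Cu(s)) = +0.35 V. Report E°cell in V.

Cl2(g) gains electrons, so the Cl₂/Cl⁻ couple is the cathode; the Cu²⁺/Cu couple is the anode.
E°cell = E°(cathode) − E°(anode) = +1.36 − (+0.35) = +1.01 V.
The positive value indicates the reaction is spontaneous as written.

+1.01 V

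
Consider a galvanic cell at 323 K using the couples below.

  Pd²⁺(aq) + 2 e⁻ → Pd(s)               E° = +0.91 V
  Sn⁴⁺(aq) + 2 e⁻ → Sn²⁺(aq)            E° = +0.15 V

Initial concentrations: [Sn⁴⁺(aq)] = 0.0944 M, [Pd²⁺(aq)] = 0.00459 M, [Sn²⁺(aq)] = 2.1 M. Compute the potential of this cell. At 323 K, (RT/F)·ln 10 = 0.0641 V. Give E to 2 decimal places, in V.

+0.73 V

Since E°(Pd²⁺/Pd) > E°(Sn⁴⁺/Sn²⁺), Pd²⁺/Pd serves as the cathode.
E°cell = E°cat − E°an = +0.91 − (+0.15) = +0.76 V; n = 2.
For the overall reaction Pd²⁺(aq) + Sn²⁺(aq) → Pd(s) + Sn⁴⁺(aq), Q = [Sn⁴⁺(aq)] / ([Pd²⁺(aq)]·[Sn²⁺(aq)]) = 9.79, giving log Q = 0.991.
E = E° − (0.0641/n)·log Q = +0.76 − (0.0641/2)(0.991) = +0.73 V.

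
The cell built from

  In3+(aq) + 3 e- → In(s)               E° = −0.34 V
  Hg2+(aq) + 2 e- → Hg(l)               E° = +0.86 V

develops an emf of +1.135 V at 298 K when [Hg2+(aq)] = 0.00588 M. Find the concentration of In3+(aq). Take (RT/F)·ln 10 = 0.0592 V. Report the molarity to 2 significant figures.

The Hg²⁺/Hg couple has the larger reduction potential, so it is the cathode: E°cell = +0.86 − (−0.34) = +1.20 V and n = 6.
From the Nernst equation, log Q = n(E° − E)/0.0592 = 6·(+1.20 − (+1.135))/0.0592 = 6.588.
The balanced reaction is 3 Hg2+(aq) + 2 In(s) → 3 Hg(l) + 2 In3+(aq), so Q = [In3+(aq)]^2 / [Hg2+(aq)]^3.
Solving for the unknown gives log [In3+(aq)] = −0.052, so [In3+(aq)] ≈ 0.89 M.

0.89 M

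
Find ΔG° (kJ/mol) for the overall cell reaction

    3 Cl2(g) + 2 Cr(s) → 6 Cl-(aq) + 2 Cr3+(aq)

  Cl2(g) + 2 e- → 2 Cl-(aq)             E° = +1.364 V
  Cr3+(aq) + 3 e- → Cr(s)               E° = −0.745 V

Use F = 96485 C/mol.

−1221 kJ/mol

In the reaction as written Cl2(g) is reduced, so the Cl₂/Cl⁻ couple is the cathode and Cr³⁺/Cr is the anode.
E°cell = +1.364 − (−0.745) = +2.109 V; balancing electrons gives n = 6.
ΔG° = −nFE°cell = −(6)(96485)(+2.109) J/mol = −1221 kJ/mol.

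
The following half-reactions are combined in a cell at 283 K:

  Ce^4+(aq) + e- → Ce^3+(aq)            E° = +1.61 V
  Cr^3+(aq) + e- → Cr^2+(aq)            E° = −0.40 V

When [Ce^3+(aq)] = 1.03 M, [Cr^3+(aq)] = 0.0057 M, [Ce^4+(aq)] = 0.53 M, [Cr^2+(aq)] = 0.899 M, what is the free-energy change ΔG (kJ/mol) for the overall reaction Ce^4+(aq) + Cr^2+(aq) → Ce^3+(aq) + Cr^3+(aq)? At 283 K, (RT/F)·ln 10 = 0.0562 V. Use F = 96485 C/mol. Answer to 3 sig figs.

−204 kJ/mol

With Ce⁴⁺/Ce³⁺ reduced at the cathode, E°cell = +1.61 − (−0.40) = +2.01 V and n = 1.
The reaction quotient is ([Ce^3+(aq)]·[Cr^3+(aq)]) / ([Ce^4+(aq)]·[Cr^2+(aq)]) = 0.0123; by Nernst, E = +2.01 − (0.0562/1)(−1.909) = +2.1173 V.
Then ΔG = −nFE = −1 × 96485 × +2.1173 J/mol = −204 kJ/mol.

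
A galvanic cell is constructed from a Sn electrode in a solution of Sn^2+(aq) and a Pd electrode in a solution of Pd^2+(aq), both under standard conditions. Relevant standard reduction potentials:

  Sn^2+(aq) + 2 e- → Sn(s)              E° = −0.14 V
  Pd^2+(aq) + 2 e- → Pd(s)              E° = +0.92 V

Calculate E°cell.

Of the two couples in this cell, the one with the more positive reduction potential is reduced at the cathode: here that is Pd²⁺/Pd (+0.92 V); Sn²⁺/Sn (−0.14 V) is the anode.
E°cell = E°(cathode) − E°(anode) = +0.92 − (−0.14) = +1.06 V.

+1.06 V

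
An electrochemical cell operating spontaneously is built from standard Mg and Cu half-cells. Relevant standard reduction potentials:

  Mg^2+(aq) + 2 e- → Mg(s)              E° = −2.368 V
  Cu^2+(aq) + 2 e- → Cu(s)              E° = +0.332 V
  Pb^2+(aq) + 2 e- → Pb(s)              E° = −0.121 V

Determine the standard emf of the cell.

+2.700 V

The Cu²⁺/Cu couple has the higher E°, so Cu ion is reduced (cathode) and Mg is oxidized (anode).
E°cell = E°(cathode) − E°(anode) = +0.332 − (−2.368) = +2.700 V.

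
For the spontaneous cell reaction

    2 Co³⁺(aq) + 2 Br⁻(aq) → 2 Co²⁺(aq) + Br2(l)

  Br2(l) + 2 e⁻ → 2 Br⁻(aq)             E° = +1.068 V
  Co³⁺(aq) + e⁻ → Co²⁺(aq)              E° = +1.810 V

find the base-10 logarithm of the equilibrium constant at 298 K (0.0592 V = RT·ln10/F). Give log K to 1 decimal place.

The Co³⁺/Co²⁺ couple is reduced (cathode); E°cell = +1.810 − (+1.068) = +0.742 V with n = 2.
At equilibrium E = 0, so log K = nE°cell / 0.0592 = (2)(+0.742) / 0.0592 = 25.1.

log K = 25.1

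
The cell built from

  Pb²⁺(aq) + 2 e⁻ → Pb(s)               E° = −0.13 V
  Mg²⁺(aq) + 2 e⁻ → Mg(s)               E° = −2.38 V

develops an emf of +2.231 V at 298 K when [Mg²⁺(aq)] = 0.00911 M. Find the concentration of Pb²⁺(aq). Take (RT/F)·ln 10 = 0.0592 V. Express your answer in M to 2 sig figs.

The Pb²⁺/Pb couple has the larger reduction potential, so it is the cathode: E°cell = −0.13 − (−2.38) = +2.25 V and n = 2.
Rearranging E = E° − (0.0592/n)·log Q gives log Q = 2(+2.25 − (+2.231))/0.0592 = 0.642.
For Pb²⁺(aq) + Mg(s) → Pb(s) + Mg²⁺(aq), the reaction quotient is Q = [Mg²⁺(aq)] / [Pb²⁺(aq)].
Solving for the unknown gives log [Pb²⁺(aq)] = −2.682, so [Pb²⁺(aq)] ≈ 0.0021 M.

0.0021 M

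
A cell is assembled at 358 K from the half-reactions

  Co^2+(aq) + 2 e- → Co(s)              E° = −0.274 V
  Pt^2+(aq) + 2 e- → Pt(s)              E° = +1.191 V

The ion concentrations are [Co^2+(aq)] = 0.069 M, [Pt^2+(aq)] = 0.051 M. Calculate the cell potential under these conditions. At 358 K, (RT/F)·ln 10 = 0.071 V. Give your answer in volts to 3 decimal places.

Pt²⁺/Pt is reduced (cathode, E° = +1.191 V) and Co²⁺/Co is oxidized (anode).
E°cell = E°cat − E°an = +1.191 − (−0.274) = +1.465 V; n = 2.
The balanced reaction is Pt^2+(aq) + Co(s) → Pt(s) + Co^2+(aq), so Q = [Co^2+(aq)] / [Pt^2+(aq)] = 1.35 and log Q = 0.131.
E = E° − (0.071/n)·log Q = +1.465 − (0.071/2)(0.131) = +1.460 V.

+1.460 V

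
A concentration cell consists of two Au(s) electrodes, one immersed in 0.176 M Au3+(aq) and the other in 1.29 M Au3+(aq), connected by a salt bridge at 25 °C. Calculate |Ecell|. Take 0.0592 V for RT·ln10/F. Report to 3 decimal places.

0.017 V

For a concentration cell E°cell = 0, since both electrodes use the same couple.
The compartment with the higher Au3+(aq) concentration (1.29 M) acts as the cathode; ions are reduced there and produced at the dilute (0.176 M) anode.
With n = 3, Ecell = −(0.0592/3)·log([dilute]/[conc]) = −(0.0592/3)·log(0.176/1.29) = +0.017 V.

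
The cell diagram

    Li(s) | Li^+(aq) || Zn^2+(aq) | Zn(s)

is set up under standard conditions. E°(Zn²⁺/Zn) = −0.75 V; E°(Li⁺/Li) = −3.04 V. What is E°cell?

+2.29 V

By convention the left-hand electrode in cell notation is the anode (oxidation) and the right-hand electrode is the cathode (reduction).
E°cell = E°(right) − E°(left) = −0.75 − (−3.04) = +2.29 V.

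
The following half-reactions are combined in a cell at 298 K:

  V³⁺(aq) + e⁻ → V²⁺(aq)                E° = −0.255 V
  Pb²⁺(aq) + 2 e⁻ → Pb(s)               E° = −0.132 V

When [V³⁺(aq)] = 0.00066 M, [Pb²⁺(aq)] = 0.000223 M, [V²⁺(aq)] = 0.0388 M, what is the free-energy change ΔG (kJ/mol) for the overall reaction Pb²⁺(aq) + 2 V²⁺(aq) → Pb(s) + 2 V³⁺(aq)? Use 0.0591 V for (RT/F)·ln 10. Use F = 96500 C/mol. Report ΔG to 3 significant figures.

With Pb²⁺/Pb reduced at the cathode, E°cell = −0.132 − (−0.255) = +0.123 V and n = 2.
Q = [V³⁺(aq)]^2 / ([Pb²⁺(aq)]·[V²⁺(aq)]^2) = 1.3, so log Q = 0.113 and E = +0.123 − (0.0591/2)(0.113) = +0.1197 V.
Finally ΔG = −nFE = −(2)(96500 C/mol)(+0.1197 V) = −23.1 kJ/mol.

−23.1 kJ/mol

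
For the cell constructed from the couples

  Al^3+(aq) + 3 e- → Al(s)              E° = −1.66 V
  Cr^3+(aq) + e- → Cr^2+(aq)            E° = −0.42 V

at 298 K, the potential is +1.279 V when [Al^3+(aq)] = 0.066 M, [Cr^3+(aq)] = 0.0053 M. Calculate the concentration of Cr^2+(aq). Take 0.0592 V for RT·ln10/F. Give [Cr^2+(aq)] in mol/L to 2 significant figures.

0.0029 M

Cr³⁺/Cr²⁺ is the cathode (higher E°); E°cell = −0.42 − (−1.66) = +1.24 V with n = 3.
From the Nernst equation, log Q = n(E° − E)/0.0592 = 3·(+1.24 − (+1.279))/0.0592 = −1.976.
The balanced reaction is 3 Cr^3+(aq) + Al(s) → 3 Cr^2+(aq) + Al^3+(aq), so Q = ([Cr^2+(aq)]^3·[Al^3+(aq)]) / [Cr^3+(aq)]^3.
Solving for the unknown gives log [Cr^2+(aq)] = −2.541, so [Cr^2+(aq)] ≈ 0.0029 M.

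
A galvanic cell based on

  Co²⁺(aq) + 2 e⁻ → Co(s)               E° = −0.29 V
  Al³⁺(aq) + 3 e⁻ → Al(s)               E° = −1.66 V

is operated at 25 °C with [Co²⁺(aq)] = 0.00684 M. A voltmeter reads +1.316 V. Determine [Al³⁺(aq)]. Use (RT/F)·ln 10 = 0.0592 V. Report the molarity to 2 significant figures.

The Co²⁺/Co couple has the larger reduction potential, so it is the cathode: E°cell = −0.29 − (−1.66) = +1.37 V and n = 6.
Rearranging E = E° − (0.0592/n)·log Q gives log Q = 6(+1.37 − (+1.316))/0.0592 = 5.473.
Balancing electrons gives 3 Co²⁺(aq) + 2 Al(s) → 3 Co(s) + 2 Al³⁺(aq); thus Q = [Al³⁺(aq)]^2 / [Co²⁺(aq)]^3.
Substituting the known concentrations and solving, log [Al³⁺(aq)] = −0.511 and [Al³⁺(aq)] = 0.31 M.

0.31 M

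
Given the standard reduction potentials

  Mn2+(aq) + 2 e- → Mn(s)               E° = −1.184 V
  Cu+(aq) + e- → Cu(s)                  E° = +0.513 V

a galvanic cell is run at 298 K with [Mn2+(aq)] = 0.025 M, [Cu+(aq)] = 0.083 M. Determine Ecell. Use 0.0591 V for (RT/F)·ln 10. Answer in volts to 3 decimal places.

+1.680 V

The Cu⁺/Cu couple has the more positive E°, so it is the cathode; Mn²⁺/Mn is the anode.
The standard potential is +0.513 − (−1.184) = +1.697 V and the balanced reaction transfers n = 2 electrons.
For the overall reaction 2 Cu+(aq) + Mn(s) → 2 Cu(s) + Mn2+(aq), Q = [Mn2+(aq)] / [Cu+(aq)]^2 = 3.63, giving log Q = 0.560.
E = E° − (0.0591/n)·log Q = +1.697 − (0.0591/2)(0.560) = +1.680 V.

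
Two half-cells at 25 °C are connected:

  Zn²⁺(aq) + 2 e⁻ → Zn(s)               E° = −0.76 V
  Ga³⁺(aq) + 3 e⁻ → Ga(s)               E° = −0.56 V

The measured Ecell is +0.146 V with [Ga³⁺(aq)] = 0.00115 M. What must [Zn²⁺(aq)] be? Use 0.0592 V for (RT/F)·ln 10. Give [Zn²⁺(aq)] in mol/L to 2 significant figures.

0.73 M

Ga³⁺/Ga is the cathode (higher E°); E°cell = −0.56 − (−0.76) = +0.20 V with n = 6.
Since E = E° − (0.0592/n)·log Q, log Q = n(E° − E)/0.0592 = 5.473.
The balanced reaction is 2 Ga³⁺(aq) + 3 Zn(s) → 2 Ga(s) + 3 Zn²⁺(aq), so Q = [Zn²⁺(aq)]^3 / [Ga³⁺(aq)]^2.
Isolating [Zn²⁺(aq)] in Q = 10^{5.473} yields log [Zn²⁺(aq)] = −0.135, i.e. 0.73 M.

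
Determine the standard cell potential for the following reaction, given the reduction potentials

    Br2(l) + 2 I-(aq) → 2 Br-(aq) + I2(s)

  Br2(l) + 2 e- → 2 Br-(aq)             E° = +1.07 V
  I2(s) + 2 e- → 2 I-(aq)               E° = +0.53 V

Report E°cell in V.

Br2(l) gains electrons, so the Br₂/Br⁻ couple is the cathode; the I₂/I⁻ couple is the anode.
E°cell = E°(cathode) − E°(anode) = +1.07 − (+0.53) = +0.54 V.

+0.54 V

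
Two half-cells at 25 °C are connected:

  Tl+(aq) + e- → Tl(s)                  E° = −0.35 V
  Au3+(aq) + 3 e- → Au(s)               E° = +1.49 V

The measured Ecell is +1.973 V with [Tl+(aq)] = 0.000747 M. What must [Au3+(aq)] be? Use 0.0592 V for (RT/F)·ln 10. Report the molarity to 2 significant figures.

0.0023 M

Au³⁺/Au is the cathode (higher E°); E°cell = +1.49 − (−0.35) = +1.84 V with n = 3.
Rearranging E = E° − (0.0592/n)·log Q gives log Q = 3(+1.84 − (+1.973))/0.0592 = −6.740.
Balancing electrons gives Au3+(aq) + 3 Tl(s) → Au(s) + 3 Tl+(aq); thus Q = [Tl+(aq)]^3 / [Au3+(aq)].
Solving for the unknown gives log [Au3+(aq)] = −2.640, so [Au3+(aq)] ≈ 0.0023 M.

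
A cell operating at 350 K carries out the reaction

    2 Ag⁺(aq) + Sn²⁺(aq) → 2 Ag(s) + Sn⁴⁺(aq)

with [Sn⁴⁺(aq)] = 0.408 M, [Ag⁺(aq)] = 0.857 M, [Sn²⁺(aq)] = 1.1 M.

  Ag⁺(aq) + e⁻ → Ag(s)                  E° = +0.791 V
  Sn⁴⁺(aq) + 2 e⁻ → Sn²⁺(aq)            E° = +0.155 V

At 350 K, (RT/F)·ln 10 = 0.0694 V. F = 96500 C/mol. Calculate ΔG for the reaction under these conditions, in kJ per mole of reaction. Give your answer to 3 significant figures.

−125 kJ/mol

E°cell = +0.791 − (+0.155) = +0.636 V; the balanced reaction transfers n = 2 electrons.
Here Q = [Sn⁴⁺(aq)] / ([Ag⁺(aq)]^2·[Sn²⁺(aq)]) = 0.505 (log Q = −0.297), giving E = +0.636 − (0.0694/2)·(−0.297) = +0.6463 V.
Then ΔG = −nFE = −2 × 96500 × +0.6463 J/mol = −125 kJ/mol.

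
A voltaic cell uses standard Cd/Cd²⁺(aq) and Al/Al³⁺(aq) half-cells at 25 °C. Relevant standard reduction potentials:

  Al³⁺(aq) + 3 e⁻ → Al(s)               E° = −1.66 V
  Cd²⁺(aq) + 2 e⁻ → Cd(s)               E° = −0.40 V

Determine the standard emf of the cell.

+1.26 V

Of the two couples in this cell, the one with the more positive reduction potential is reduced at the cathode: here that is Cd²⁺/Cd (−0.40 V); Al³⁺/Al (−1.66 V) is the anode.
E°cell = E°(cathode) − E°(anode) = −0.40 − (−1.66) = +1.26 V.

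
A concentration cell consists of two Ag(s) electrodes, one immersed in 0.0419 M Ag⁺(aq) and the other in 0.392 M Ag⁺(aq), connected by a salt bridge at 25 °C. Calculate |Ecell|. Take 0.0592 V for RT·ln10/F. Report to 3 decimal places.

0.057 V

For a concentration cell E°cell = 0, since both electrodes use the same couple.
The compartment with the higher Ag⁺(aq) concentration (0.392 M) acts as the cathode; ions are reduced there and produced at the dilute (0.0419 M) anode.
With n = 1, Ecell = −(0.0592/1)·log([dilute]/[conc]) = −(0.0592/1)·log(0.0419/0.392) = +0.057 V.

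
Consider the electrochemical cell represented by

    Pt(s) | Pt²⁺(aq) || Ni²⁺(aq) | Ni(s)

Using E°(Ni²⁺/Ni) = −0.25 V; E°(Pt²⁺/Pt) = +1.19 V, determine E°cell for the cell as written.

By convention the left-hand electrode in cell notation is the anode (oxidation) and the right-hand electrode is the cathode (reduction).
E°cell = E°(right) − E°(left) = −0.25 − (+1.19) = −1.44 V.
The negative sign shows that, as written, the cell would require an external voltage to drive the reaction.

−1.44 V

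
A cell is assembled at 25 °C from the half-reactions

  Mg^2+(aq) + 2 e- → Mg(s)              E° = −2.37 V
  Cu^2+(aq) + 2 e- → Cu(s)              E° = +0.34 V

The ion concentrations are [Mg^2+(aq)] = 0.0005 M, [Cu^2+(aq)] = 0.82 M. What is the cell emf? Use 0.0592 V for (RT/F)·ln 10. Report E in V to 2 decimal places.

Cu²⁺/Cu is reduced (cathode, E° = +0.34 V) and Mg²⁺/Mg is oxidized (anode).
The standard potential is +0.34 − (−2.37) = +2.71 V and the balanced reaction transfers n = 2 electrons.
The balanced reaction is Cu^2+(aq) + Mg(s) → Cu(s) + Mg^2+(aq), so Q = [Mg^2+(aq)] / [Cu^2+(aq)] = 0.00061 and log Q = −3.215.
By the Nernst equation, E = +2.71 − (0.0592/2)·(−3.215) = +2.81 V.

+2.81 V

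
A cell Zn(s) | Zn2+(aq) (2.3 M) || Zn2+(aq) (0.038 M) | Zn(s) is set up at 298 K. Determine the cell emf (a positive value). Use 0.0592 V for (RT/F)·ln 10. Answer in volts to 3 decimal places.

0.053 V

For a concentration cell E°cell = 0, since both electrodes use the same couple.
The compartment with the higher Zn2+(aq) concentration (2.3 M) acts as the cathode; ions are reduced there and produced at the dilute (0.038 M) anode.
With n = 2, Ecell = −(0.0592/2)·log([dilute]/[conc]) = −(0.0592/2)·log(0.038/2.3) = +0.053 V.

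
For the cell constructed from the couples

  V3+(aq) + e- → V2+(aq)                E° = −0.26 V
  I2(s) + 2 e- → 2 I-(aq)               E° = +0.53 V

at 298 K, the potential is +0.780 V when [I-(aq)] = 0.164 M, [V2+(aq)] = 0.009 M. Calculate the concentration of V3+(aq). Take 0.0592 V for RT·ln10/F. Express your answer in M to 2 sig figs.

0.081 M

The I₂/I⁻ couple has the larger reduction potential, so it is the cathode: E°cell = +0.53 − (−0.26) = +0.79 V and n = 2.
Since E = E° − (0.0592/n)·log Q, log Q = n(E° − E)/0.0592 = 0.338.
The balanced reaction is I2(s) + 2 V2+(aq) → 2 I-(aq) + 2 V3+(aq), so Q = ([I-(aq)]^2·[V3+(aq)]^2) / [V2+(aq)]^2.
Isolating [V3+(aq)] in Q = 10^{0.338} yields log [V3+(aq)] = −1.092, i.e. 0.081 M.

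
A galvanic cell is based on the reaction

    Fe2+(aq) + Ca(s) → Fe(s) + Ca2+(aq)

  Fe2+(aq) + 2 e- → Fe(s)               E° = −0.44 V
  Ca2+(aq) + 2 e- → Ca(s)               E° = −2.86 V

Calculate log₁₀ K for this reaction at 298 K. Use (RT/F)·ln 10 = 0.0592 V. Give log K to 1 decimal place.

log K = 81.8

The Fe²⁺/Fe couple is reduced (cathode); E°cell = −0.44 − (−2.86) = +2.42 V with n = 2.
At equilibrium E = 0, so log K = nE°cell / 0.0592 = (2)(+2.42) / 0.0592 = 81.8.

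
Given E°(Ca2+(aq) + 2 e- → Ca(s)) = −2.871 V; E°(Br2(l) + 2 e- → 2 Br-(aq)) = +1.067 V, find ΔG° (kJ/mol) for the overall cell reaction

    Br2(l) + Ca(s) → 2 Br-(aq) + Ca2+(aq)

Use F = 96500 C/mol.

−760 kJ/mol

In the reaction as written Br2(l) is reduced, so the Br₂/Br⁻ couple is the cathode and Ca²⁺/Ca is the anode.
E°cell = +1.067 − (−2.871) = +3.938 V; balancing electrons gives n = 2.
ΔG° = −nFE°cell = −(2)(96500)(+3.938) J/mol = −760 kJ/mol.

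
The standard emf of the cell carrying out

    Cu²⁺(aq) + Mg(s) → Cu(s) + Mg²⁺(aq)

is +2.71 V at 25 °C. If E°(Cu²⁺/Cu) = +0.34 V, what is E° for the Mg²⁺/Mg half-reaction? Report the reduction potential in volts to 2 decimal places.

In the reaction as written the Cu²⁺/Cu couple is reduced (cathode) and Mg²⁺/Mg is oxidized (anode), so E°cell = E°(Cu²⁺/Cu) − E°(Mg²⁺/Mg).
E°(Mg²⁺/Mg) = E°(cathode) − E°cell = +0.34 − (+2.71) = −2.37 V.

−2.37 V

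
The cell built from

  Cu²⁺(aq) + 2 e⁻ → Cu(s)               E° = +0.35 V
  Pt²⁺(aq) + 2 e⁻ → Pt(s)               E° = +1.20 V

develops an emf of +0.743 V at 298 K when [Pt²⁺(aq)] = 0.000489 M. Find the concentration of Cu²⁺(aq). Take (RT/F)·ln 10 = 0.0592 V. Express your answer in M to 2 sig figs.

2.0 M

The Pt²⁺/Pt couple has the larger reduction potential, so it is the cathode: E°cell = +1.20 − (+0.35) = +0.85 V and n = 2.
From the Nernst equation, log Q = n(E° − E)/0.0592 = 2·(+0.85 − (+0.743))/0.0592 = 3.615.
The balanced reaction is Pt²⁺(aq) + Cu(s) → Pt(s) + Cu²⁺(aq), so Q = [Cu²⁺(aq)] / [Pt²⁺(aq)].
Isolating [Cu²⁺(aq)] in Q = 10^{3.615} yields log [Cu²⁺(aq)] = 0.304, i.e. 2.0 M.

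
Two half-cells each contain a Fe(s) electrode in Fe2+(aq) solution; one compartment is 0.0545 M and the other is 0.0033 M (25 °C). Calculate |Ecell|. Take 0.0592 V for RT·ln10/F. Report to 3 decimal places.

0.036 V

For a concentration cell E°cell = 0, since both electrodes use the same couple.
The compartment with the higher Fe2+(aq) concentration (0.0545 M) acts as the cathode; ions are reduced there and produced at the dilute (0.0033 M) anode.
With n = 2, Ecell = −(0.0592/2)·log([dilute]/[conc]) = −(0.0592/2)·log(0.0033/0.0545) = +0.036 V.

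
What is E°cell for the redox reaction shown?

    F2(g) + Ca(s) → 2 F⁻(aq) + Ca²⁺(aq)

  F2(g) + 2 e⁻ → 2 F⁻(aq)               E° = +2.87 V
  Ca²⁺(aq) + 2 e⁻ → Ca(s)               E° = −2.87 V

F2(g) gains electrons, so the F₂/F⁻ couple is the cathode; the Ca²⁺/Ca couple is the anode.
E°cell = E°(cathode) − E°(anode) = +2.87 − (−2.87) = +5.74 V.

+5.74 V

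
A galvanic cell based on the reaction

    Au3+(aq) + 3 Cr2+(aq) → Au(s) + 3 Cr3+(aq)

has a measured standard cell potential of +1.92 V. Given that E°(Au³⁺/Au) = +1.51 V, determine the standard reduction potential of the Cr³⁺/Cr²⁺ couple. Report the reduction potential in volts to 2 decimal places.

−0.41 V

In the reaction as written the Au³⁺/Au couple is reduced (cathode) and Cr³⁺/Cr²⁺ is oxidized (anode), so E°cell = E°(Au³⁺/Au) − E°(Cr³⁺/Cr²⁺).
E°(Cr³⁺/Cr²⁺) = E°(cathode) − E°cell = +1.51 − (+1.92) = −0.41 V.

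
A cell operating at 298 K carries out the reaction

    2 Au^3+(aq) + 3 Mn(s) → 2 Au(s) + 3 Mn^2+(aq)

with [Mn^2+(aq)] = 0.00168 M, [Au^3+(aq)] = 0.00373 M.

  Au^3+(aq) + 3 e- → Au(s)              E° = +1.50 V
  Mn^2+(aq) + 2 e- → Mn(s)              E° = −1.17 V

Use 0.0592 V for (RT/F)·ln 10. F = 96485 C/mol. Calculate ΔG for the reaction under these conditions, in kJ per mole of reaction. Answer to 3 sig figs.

The standard cell potential is +1.50 − (−1.17) = +2.67 V, with n = 6 electrons in the balanced equation.
Here Q = [Mn^2+(aq)]^3 / [Au^3+(aq)]^2 = 0.000341 (log Q = −3.467), giving E = +2.67 − (0.0592/6)·(−3.467) = +2.7042 V.
Then ΔG = −nFE = −6 × 96485 × +2.7042 J/mol = −1570 kJ/mol.

−1570 kJ/mol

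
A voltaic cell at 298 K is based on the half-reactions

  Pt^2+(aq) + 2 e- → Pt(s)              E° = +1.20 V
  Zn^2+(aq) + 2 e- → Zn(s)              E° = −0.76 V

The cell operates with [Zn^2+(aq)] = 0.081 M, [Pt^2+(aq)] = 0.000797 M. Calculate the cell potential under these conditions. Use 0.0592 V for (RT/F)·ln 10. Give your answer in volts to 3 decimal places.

+1.901 V

Since E°(Pt²⁺/Pt) > E°(Zn²⁺/Zn), Pt²⁺/Pt serves as the cathode.
E°cell = +1.20 − (−0.76) = +1.96 V, with n = 2 electrons transferred.
The balanced reaction is Pt^2+(aq) + Zn(s) → Pt(s) + Zn^2+(aq), so Q = [Zn^2+(aq)] / [Pt^2+(aq)] = 102 and log Q = 2.007.
Applying E = E° − (RT ln10/nF)·log Q gives +1.96 − (0.0592/2)(2.007) = +1.901 V.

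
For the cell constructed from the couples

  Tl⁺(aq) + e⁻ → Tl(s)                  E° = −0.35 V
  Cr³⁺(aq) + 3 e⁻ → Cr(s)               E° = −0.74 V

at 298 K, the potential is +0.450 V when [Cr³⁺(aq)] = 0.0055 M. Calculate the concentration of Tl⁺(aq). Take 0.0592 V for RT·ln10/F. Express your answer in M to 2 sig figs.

The Tl⁺/Tl couple has the larger reduction potential, so it is the cathode: E°cell = −0.35 − (−0.74) = +0.39 V and n = 3.
Since E = E° − (0.0592/n)·log Q, log Q = n(E° − E)/0.0592 = −3.041.
For 3 Tl⁺(aq) + Cr(s) → 3 Tl(s) + Cr³⁺(aq), the reaction quotient is Q = [Cr³⁺(aq)] / [Tl⁺(aq)]^3.
Solving for the unknown gives log [Tl⁺(aq)] = 0.260, so [Tl⁺(aq)] ≈ 1.8 M.

1.8 M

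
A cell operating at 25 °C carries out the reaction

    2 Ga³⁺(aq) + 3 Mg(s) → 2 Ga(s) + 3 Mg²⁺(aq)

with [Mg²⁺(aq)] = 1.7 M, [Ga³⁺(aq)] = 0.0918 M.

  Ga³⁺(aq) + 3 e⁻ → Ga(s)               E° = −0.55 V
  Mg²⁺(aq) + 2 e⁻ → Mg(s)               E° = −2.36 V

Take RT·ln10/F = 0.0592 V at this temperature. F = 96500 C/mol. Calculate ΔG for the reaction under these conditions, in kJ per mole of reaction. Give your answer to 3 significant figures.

−1030 kJ/mol

The standard cell potential is −0.55 − (−2.36) = +1.81 V, with n = 6 electrons in the balanced equation.
Q = [Mg²⁺(aq)]^3 / [Ga³⁺(aq)]^2 = 583, so log Q = 2.766 and E = +1.81 − (0.0592/6)(2.766) = +1.7827 V.
Then ΔG = −nFE = −6 × 96500 × +1.7827 J/mol = −1030 kJ/mol.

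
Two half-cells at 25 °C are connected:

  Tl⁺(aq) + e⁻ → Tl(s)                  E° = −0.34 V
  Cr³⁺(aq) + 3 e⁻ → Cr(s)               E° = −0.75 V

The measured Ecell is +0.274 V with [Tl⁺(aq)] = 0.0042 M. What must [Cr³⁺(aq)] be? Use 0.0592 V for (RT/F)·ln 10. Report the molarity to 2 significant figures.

The Tl⁺/Tl couple has the larger reduction potential, so it is the cathode: E°cell = −0.34 − (−0.75) = +0.41 V and n = 3.
Since E = E° − (0.0592/n)·log Q, log Q = n(E° − E)/0.0592 = 6.892.
For 3 Tl⁺(aq) + Cr(s) → 3 Tl(s) + Cr³⁺(aq), the reaction quotient is Q = [Cr³⁺(aq)] / [Tl⁺(aq)]^3.
Substituting the known concentrations and solving, log [Cr³⁺(aq)] = −0.238 and [Cr³⁺(aq)] = 0.58 M.

0.58 M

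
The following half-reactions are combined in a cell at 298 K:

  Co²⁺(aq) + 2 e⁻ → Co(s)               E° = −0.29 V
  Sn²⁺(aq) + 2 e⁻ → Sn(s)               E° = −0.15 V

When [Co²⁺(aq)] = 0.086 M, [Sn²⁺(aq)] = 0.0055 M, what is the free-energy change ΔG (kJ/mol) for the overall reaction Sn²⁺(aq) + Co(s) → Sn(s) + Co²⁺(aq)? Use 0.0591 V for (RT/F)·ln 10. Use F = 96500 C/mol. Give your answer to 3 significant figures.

The standard cell potential is −0.15 − (−0.29) = +0.14 V, with n = 2 electrons in the balanced equation.
The reaction quotient is [Co²⁺(aq)] / [Sn²⁺(aq)] = 15.6; by Nernst, E = +0.14 − (0.0591/2)(1.194) = +0.1047 V.
Finally ΔG = −nFE = −(2)(96500 C/mol)(+0.1047 V) = −20.2 kJ/mol.

−20.2 kJ/mol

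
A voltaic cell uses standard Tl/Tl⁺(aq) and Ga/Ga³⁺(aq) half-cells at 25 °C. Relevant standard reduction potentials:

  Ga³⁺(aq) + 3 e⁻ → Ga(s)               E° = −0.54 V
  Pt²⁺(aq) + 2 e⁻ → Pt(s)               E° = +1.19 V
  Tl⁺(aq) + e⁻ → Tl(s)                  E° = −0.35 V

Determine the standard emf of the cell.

+0.19 V

Of the two couples in this cell, the one with the more positive reduction potential is reduced at the cathode: here that is Tl⁺/Tl (−0.35 V); Ga³⁺/Ga (−0.54 V) is the anode.
E°cell = E°(cathode) − E°(anode) = −0.35 − (−0.54) = +0.19 V.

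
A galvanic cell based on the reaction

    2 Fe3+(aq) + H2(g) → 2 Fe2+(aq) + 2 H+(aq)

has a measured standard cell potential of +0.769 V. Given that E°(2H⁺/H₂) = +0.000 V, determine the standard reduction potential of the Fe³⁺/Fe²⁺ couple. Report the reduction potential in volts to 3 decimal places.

+0.769 V

In the reaction as written the Fe³⁺/Fe²⁺ couple is reduced (cathode) and 2H⁺/H₂ is oxidized (anode), so E°cell = E°(Fe³⁺/Fe²⁺) − E°(2H⁺/H₂).
E°(Fe³⁺/Fe²⁺) = E°cell + E°(anode) = +0.769 + (+0.000) = +0.769 V.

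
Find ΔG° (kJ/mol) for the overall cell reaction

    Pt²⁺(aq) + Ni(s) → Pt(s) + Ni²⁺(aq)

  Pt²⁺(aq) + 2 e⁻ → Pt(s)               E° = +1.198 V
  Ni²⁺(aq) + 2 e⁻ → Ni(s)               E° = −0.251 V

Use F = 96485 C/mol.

−280 kJ/mol

In the reaction as written Pt²⁺(aq) is reduced, so the Pt²⁺/Pt couple is the cathode and Ni²⁺/Ni is the anode.
E°cell = +1.198 − (−0.251) = +1.449 V; balancing electrons gives n = 2.
ΔG° = −nFE°cell = −(2)(96485)(+1.449) J/mol = −280 kJ/mol.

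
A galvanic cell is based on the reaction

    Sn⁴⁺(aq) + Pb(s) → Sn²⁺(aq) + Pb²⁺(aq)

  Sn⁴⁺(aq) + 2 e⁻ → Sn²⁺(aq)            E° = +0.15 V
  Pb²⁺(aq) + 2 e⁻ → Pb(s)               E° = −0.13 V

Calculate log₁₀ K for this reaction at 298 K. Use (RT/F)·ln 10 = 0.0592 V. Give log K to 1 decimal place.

The Sn⁴⁺/Sn²⁺ couple is reduced (cathode); E°cell = +0.15 − (−0.13) = +0.28 V with n = 2.
At equilibrium E = 0, so log K = nE°cell / 0.0592 = (2)(+0.28) / 0.0592 = 9.5.

log K = 9.5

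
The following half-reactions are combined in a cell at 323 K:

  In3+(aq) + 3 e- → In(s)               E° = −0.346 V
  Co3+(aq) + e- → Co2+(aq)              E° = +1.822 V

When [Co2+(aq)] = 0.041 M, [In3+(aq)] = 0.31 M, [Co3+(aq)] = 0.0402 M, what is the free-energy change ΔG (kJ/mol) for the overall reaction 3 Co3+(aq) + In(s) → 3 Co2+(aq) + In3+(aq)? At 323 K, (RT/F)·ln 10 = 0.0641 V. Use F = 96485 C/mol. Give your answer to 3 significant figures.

−631 kJ/mol

E°cell = +1.822 − (−0.346) = +2.168 V; the balanced reaction transfers n = 3 electrons.
The reaction quotient is ([Co2+(aq)]^3·[In3+(aq)]) / [Co3+(aq)]^3 = 0.329; by Nernst, E = +2.168 − (0.0641/3)(−0.483) = +2.1783 V.
ΔG = −nFE = −(3)(96485)(+2.1783) J/mol = −631 kJ/mol.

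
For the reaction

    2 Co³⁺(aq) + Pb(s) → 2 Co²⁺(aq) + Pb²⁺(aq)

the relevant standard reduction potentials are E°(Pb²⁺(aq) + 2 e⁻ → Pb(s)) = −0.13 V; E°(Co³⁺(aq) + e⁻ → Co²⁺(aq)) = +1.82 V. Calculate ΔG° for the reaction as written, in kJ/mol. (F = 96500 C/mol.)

−376 kJ/mol

In the reaction as written Co³⁺(aq) is reduced, so the Co³⁺/Co²⁺ couple is the cathode and Pb²⁺/Pb is the anode.
E°cell = +1.82 − (−0.13) = +1.95 V; balancing electrons gives n = 2.
ΔG° = −nFE°cell = −(2)(96500)(+1.95) J/mol = −376 kJ/mol.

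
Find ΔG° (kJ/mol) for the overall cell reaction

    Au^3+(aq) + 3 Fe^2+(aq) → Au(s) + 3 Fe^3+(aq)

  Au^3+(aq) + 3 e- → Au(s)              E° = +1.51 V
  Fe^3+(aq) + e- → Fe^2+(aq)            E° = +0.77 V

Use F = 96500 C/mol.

−214 kJ/mol

In the reaction as written Au^3+(aq) is reduced, so the Au³⁺/Au couple is the cathode and Fe³⁺/Fe²⁺ is the anode.
E°cell = +1.51 − (+0.77) = +0.74 V; balancing electrons gives n = 3.
ΔG° = −nFE°cell = −(3)(96500)(+0.74) J/mol = −214 kJ/mol.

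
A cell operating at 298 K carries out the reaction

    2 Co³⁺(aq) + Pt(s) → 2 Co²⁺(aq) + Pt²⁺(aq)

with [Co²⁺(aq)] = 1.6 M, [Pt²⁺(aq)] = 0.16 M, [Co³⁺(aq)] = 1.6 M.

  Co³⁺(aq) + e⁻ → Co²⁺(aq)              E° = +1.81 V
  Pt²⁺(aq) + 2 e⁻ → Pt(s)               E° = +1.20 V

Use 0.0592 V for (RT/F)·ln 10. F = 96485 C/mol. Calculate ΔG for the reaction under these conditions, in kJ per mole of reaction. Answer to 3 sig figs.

E°cell = +1.81 − (+1.20) = +0.61 V; the balanced reaction transfers n = 2 electrons.
Q = ([Co²⁺(aq)]^2·[Pt²⁺(aq)]) / [Co³⁺(aq)]^2 = 0.16, so log Q = −0.796 and E = +0.61 − (0.0592/2)(−0.796) = +0.6336 V.
Finally ΔG = −nFE = −(2)(96485 C/mol)(+0.6336 V) = −122 kJ/mol.

−122 kJ/mol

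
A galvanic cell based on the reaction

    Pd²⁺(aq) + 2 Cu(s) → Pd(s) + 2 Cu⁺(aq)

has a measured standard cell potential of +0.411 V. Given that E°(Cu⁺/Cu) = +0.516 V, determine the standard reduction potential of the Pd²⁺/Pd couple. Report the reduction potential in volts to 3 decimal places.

In the reaction as written the Pd²⁺/Pd couple is reduced (cathode) and Cu⁺/Cu is oxidized (anode), so E°cell = E°(Pd²⁺/Pd) − E°(Cu⁺/Cu).
E°(Pd²⁺/Pd) = E°cell + E°(anode) = +0.411 + (+0.516) = +0.927 V.

+0.927 V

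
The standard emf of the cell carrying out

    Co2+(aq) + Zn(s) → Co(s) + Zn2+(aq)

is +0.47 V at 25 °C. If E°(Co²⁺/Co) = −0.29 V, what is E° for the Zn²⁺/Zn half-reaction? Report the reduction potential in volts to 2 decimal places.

In the reaction as written the Co²⁺/Co couple is reduced (cathode) and Zn²⁺/Zn is oxidized (anode), so E°cell = E°(Co²⁺/Co) − E°(Zn²⁺/Zn).
E°(Zn²⁺/Zn) = E°(cathode) − E°cell = −0.29 − (+0.47) = −0.76 V.

−0.76 V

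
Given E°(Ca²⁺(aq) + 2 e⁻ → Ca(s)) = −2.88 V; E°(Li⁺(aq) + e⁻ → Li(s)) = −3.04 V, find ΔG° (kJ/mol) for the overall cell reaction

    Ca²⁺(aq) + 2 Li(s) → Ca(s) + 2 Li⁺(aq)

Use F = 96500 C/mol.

In the reaction as written Ca²⁺(aq) is reduced, so the Ca²⁺/Ca couple is the cathode and Li⁺/Li is the anode.
E°cell = −2.88 − (−3.04) = +0.16 V; balancing electrons gives n = 2.
ΔG° = −nFE°cell = −(2)(96500)(+0.16) J/mol = −30.9 kJ/mol.

−30.9 kJ/mol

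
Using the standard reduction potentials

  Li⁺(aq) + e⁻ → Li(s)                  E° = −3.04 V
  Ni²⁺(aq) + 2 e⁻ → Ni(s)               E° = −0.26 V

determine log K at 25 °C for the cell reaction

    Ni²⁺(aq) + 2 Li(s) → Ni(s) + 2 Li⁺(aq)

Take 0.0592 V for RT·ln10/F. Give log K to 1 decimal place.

log K = 93.9

The Ni²⁺/Ni couple is reduced (cathode); E°cell = −0.26 − (−3.04) = +2.78 V with n = 2.
At equilibrium E = 0, so log K = nE°cell / 0.0592 = (2)(+2.78) / 0.0592 = 93.9.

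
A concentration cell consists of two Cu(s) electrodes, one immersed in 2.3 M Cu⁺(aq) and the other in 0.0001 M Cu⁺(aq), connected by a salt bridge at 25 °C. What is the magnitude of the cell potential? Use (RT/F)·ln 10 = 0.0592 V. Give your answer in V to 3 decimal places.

For a concentration cell E°cell = 0, since both electrodes use the same couple.
The compartment with the higher Cu⁺(aq) concentration (2.3 M) acts as the cathode; ions are reduced there and produced at the dilute (0.0001 M) anode.
With n = 1, Ecell = −(0.0592/1)·log([dilute]/[conc]) = −(0.0592/1)·log(0.0001/2.3) = +0.258 V.

0.258 V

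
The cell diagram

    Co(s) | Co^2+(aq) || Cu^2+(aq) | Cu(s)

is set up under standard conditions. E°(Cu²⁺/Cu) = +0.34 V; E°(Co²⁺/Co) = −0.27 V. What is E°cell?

By convention the left-hand electrode in cell notation is the anode (oxidation) and the right-hand electrode is the cathode (reduction).
E°cell = E°(right) − E°(left) = +0.34 − (−0.27) = +0.61 V.

+0.61 V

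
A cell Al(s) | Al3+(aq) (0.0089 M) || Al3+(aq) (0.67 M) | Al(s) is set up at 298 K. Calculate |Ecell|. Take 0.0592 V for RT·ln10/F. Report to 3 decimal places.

For a concentration cell E°cell = 0, since both electrodes use the same couple.
The compartment with the higher Al3+(aq) concentration (0.67 M) acts as the cathode; ions are reduced there and produced at the dilute (0.0089 M) anode.
With n = 3, Ecell = −(0.0592/3)·log([dilute]/[conc]) = −(0.0592/3)·log(0.0089/0.67) = +0.037 V.

0.037 V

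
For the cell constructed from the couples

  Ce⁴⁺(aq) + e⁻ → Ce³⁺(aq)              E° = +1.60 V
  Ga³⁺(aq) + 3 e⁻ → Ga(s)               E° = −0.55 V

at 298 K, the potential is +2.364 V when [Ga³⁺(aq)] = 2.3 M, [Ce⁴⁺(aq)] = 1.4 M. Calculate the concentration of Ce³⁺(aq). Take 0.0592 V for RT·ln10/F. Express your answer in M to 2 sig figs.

The Ce⁴⁺/Ce³⁺ couple has the larger reduction potential, so it is the cathode: E°cell = +1.60 − (−0.55) = +2.15 V and n = 3.
Rearranging E = E° − (0.0592/n)·log Q gives log Q = 3(+2.15 − (+2.364))/0.0592 = −10.845.
Balancing electrons gives 3 Ce⁴⁺(aq) + Ga(s) → 3 Ce³⁺(aq) + Ga³⁺(aq); thus Q = ([Ce³⁺(aq)]^3·[Ga³⁺(aq)]) / [Ce⁴⁺(aq)]^3.
Solving for the unknown gives log [Ce³⁺(aq)] = −3.589, so [Ce³⁺(aq)] ≈ 0.00026 M.

0.00026 M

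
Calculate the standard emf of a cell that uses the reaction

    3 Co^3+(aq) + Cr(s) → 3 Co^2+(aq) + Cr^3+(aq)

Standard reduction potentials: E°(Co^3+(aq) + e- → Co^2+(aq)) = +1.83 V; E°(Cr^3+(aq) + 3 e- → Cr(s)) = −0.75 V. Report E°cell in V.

+2.58 V

In the reaction as written, Co^3+(aq) is reduced (cathode) and Cr^3+(aq) is produced by oxidation at the anode.
E°cell = E°(cathode) − E°(anode) = +1.83 − (−0.75) = +2.58 V.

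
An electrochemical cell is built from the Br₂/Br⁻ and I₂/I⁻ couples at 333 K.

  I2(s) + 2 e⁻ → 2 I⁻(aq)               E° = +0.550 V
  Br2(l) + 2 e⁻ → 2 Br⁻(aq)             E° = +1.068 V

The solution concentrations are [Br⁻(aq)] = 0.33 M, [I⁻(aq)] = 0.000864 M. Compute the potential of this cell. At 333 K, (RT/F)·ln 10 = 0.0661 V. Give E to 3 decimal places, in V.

The Br₂/Br⁻ couple has the more positive E°, so it is the cathode; I₂/I⁻ is the anode.
The standard potential is +1.068 − (+0.550) = +0.518 V and the balanced reaction transfers n = 2 electrons.
The balanced reaction is Br2(l) + 2 I⁻(aq) → 2 Br⁻(aq) + I2(s), so Q = [Br⁻(aq)]^2 / [I⁻(aq)]^2 = 1.46×10^5 and log Q = 5.164.
E = E° − (0.0661/n)·log Q = +0.518 − (0.0661/2)(5.164) = +0.347 V.

+0.347 V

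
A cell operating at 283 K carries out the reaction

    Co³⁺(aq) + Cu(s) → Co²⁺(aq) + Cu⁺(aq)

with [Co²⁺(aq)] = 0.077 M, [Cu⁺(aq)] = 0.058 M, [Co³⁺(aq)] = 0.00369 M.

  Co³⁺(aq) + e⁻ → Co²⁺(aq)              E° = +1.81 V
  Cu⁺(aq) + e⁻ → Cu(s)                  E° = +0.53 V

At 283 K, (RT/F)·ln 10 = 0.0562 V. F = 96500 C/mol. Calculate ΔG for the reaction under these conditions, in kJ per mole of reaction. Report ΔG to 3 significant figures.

−123 kJ/mol

The standard cell potential is +1.81 − (+0.53) = +1.28 V, with n = 1 electron in the balanced equation.
The reaction quotient is ([Co²⁺(aq)]·[Cu⁺(aq)]) / [Co³⁺(aq)] = 1.21; by Nernst, E = +1.28 − (0.0562/1)(0.083) = +1.2753 V.
Then ΔG = −nFE = −1 × 96500 × +1.2753 J/mol = −123 kJ/mol.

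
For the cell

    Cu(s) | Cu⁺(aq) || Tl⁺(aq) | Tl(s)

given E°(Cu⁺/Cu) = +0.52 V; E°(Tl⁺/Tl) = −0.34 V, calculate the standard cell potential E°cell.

−0.86 V

By convention the left-hand electrode in cell notation is the anode (oxidation) and the right-hand electrode is the cathode (reduction).
E°cell = E°(right) − E°(left) = −0.34 − (+0.52) = −0.86 V.
The negative sign shows that, as written, the cell would require an external voltage to drive the reaction.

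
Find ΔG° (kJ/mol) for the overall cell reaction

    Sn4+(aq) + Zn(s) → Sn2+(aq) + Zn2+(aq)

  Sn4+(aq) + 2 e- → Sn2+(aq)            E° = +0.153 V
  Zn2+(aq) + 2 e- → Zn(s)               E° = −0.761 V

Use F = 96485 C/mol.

−176 kJ/mol

In the reaction as written Sn4+(aq) is reduced, so the Sn⁴⁺/Sn²⁺ couple is the cathode and Zn²⁺/Zn is the anode.
E°cell = +0.153 − (−0.761) = +0.914 V; balancing electrons gives n = 2.
ΔG° = −nFE°cell = −(2)(96485)(+0.914) J/mol = −176 kJ/mol.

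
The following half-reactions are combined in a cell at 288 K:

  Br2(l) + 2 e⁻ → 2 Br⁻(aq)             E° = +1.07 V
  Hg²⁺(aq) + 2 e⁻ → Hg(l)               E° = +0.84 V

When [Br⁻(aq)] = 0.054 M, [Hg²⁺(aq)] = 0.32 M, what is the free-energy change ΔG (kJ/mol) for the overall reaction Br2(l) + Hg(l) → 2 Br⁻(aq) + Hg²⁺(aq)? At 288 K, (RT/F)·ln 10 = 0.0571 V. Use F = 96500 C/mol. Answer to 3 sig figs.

−61.1 kJ/mol

The standard cell potential is +1.07 − (+0.84) = +0.23 V, with n = 2 electrons in the balanced equation.
Q = [Br⁻(aq)]^2·[Hg²⁺(aq)] = 0.000933, so log Q = −3.030 and E = +0.23 − (0.0571/2)(−3.030) = +0.3165 V.
Finally ΔG = −nFE = −(2)(96500 C/mol)(+0.3165 V) = −61.1 kJ/mol.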